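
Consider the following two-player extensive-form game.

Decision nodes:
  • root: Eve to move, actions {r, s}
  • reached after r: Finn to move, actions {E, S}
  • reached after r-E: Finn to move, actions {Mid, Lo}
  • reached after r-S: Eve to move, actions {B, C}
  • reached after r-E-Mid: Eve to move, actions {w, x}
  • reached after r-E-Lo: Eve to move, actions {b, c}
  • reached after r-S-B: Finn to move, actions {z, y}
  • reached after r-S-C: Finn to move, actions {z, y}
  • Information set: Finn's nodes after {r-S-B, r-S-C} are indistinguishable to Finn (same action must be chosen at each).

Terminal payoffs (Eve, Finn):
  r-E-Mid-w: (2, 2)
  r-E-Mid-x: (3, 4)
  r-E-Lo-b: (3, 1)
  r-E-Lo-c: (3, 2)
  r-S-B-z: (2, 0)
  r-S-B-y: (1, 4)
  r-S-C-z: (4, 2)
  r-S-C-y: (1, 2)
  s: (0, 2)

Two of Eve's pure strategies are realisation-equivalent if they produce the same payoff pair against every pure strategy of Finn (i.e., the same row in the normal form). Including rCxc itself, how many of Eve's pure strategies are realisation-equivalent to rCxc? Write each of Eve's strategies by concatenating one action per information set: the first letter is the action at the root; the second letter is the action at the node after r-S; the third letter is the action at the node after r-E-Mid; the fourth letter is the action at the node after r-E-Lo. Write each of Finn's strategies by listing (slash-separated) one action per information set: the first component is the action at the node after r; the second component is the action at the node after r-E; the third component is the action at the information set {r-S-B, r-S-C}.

1

Row for rCxc (columns E/Mid/z, E/Mid/y, E/Lo/z, E/Lo/y, S/Mid/z, S/Mid/y, S/Lo/z, S/Lo/y): (3,4) (3,4) (3,2) (3,2) (4,2) (1,2) (4,2) (1,2).
Every one of Eve's information sets is on the play path for some reply by Finn when Eve follows rCxc.
Changing the action at any of them therefore changes at least one column, so only rCxc itself gives this row.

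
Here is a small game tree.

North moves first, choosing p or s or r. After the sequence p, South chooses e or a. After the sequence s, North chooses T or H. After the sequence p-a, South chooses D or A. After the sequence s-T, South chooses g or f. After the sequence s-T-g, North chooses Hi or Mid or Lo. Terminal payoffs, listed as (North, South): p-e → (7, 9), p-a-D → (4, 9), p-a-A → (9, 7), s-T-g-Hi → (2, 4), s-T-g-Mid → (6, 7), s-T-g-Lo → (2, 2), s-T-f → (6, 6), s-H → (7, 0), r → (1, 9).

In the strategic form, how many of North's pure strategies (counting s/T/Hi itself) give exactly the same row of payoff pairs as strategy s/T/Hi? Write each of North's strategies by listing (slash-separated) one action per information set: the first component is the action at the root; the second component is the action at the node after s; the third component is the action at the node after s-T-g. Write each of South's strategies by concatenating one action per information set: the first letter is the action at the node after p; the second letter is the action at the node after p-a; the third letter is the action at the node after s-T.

Row for s/T/Hi (columns eDg, eDf, eAg, eAf, aDg, aDf, aAg, aAf): (2,4) (6,6) (2,4) (6,6) (2,4) (6,6) (2,4) (6,6).
Every one of North's information sets is on the play path for some reply by South when North follows s/T/Hi.
Changing the action at any of them therefore changes at least one column, so only s/T/Hi itself gives this row.

1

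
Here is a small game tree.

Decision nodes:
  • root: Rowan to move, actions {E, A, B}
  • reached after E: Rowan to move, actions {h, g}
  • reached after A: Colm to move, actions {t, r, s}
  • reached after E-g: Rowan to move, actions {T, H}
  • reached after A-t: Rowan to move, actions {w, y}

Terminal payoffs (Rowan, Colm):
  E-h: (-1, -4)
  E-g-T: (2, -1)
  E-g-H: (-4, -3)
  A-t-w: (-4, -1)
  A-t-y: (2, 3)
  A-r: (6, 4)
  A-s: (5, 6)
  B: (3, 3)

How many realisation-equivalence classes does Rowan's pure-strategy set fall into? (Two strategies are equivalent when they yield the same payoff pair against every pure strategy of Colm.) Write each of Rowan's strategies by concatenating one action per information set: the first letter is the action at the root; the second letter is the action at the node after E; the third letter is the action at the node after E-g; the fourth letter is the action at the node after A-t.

6

Rowan has 24 pure strategies: EhTw, EhTy, EhHw, EhHy, EgTw, EgTy, EgHw, EgHy, AhTw, AhTy, AhHw, AhHy, AgTw, AgTy, AgHw, AgHy, BhTw, BhTy, BhHw, BhHy, BgTw, BgTy, BgHw, BgHy. Columns: t, r, s.
{EhTw, EhTy, EhHw, EhHy} → row (-1,-4) (-1,-4) (-1,-4)
{EgTw, EgTy} → row (2,-1) (2,-1) (2,-1)
{EgHw, EgHy} → row (-4,-3) (-4,-3) (-4,-3)
{AhTw, AhHw, AgTw, AgHw} → row (-4,-1) (6,4) (5,6)
{AhTy, AhHy, AgTy, AgHy} → row (2,3) (6,4) (5,6)
{BhTw, BhTy, BhHw, BhHy, BgTw, BgTy, BgHw, BgHy} → row (3,3) (3,3) (3,3)
That's 6 distinct rows out of 24 strategies.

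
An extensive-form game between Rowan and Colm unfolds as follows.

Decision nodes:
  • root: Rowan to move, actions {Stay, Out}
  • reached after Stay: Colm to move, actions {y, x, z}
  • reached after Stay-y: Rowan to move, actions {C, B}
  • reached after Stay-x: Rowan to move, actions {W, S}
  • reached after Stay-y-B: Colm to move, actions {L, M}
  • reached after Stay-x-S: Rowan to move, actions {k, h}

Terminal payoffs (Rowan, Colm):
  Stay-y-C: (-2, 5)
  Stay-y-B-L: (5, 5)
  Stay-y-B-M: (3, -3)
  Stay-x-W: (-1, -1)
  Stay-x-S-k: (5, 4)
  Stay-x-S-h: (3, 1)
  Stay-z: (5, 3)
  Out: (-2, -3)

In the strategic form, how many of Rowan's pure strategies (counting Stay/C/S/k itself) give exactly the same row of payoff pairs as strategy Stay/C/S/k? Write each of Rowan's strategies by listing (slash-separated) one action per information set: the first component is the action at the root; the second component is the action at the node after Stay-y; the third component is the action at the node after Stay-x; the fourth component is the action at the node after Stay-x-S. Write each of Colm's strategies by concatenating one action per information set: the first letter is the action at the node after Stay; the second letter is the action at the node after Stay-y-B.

Row for Stay/C/S/k (columns yL, yM, xL, xM, zL, zM): (-2,5) (-2,5) (5,4) (5,4) (5,3) (5,3).
Every one of Rowan's information sets is on the play path for some reply by Colm when Rowan follows Stay/C/S/k.
Changing the action at any of them therefore changes at least one column, so only Stay/C/S/k itself gives this row.

1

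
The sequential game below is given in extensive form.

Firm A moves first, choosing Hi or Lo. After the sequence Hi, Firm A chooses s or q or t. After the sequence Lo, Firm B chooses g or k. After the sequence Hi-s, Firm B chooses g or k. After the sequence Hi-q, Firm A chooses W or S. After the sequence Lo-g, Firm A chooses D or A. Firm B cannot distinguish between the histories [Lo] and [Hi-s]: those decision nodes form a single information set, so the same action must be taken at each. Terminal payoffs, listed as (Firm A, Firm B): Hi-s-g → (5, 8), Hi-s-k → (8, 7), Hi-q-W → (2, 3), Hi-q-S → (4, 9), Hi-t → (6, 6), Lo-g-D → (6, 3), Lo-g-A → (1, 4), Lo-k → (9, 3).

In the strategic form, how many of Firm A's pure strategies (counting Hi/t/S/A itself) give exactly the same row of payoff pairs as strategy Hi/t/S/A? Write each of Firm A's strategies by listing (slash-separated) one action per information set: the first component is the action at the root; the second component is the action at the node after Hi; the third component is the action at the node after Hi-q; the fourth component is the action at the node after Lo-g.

4

Row for Hi/t/S/A (columns g, k): (6,6) (6,6).
Under Hi/t/S/A, Firm A's choice at the node after Hi-q and at the node after Lo-g can never be reached regardless of what Firm B does, so varying those choices leaves every outcome unchanged.
Holding the reachable choices fixed and varying the unreachable ones freely already gives 2 × 2 = 4 equivalent strategies.
No other strategy reproduces this row, so those 4 are the full class: Hi/t/W/D, Hi/t/W/A, Hi/t/S/D, Hi/t/S/A.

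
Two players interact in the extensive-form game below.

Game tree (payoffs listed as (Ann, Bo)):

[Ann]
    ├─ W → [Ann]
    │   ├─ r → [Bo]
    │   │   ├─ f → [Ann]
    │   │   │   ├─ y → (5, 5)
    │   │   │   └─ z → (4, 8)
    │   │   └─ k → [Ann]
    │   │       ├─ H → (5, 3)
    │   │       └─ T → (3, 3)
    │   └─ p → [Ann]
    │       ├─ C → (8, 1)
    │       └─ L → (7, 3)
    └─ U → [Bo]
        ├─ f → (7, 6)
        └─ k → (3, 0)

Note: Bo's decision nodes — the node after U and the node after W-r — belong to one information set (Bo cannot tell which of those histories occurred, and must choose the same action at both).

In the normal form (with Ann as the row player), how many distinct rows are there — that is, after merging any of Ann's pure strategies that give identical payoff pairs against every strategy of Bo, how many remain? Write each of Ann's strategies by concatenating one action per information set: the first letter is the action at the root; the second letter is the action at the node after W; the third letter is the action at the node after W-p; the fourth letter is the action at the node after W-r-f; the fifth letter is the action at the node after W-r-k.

7

Ann has 32 pure strategies: WrCyH, WrCyT, WrCzH, WrCzT, WrLyH, WrLyT, WrLzH, WrLzT, WpCyH, WpCyT, WpCzH, WpCzT, WpLyH, WpLyT, WpLzH, WpLzT, UrCyH, UrCyT, UrCzH, UrCzT, UrLyH, UrLyT, UrLzH, UrLzT, UpCyH, UpCyT, UpCzH, UpCzT, UpLyH, UpLyT, UpLzH, UpLzT. Columns: f, k.
{WrCyH, WrLyH} → row (5,5) (5,3)
{WrCyT, WrLyT} → row (5,5) (3,3)
{WrCzH, WrLzH} → row (4,8) (5,3)
{WrCzT, WrLzT} → row (4,8) (3,3)
{WpCyH, WpCyT, WpCzH, WpCzT} → row (8,1) (8,1)
{WpLyH, WpLyT, WpLzH, WpLzT} → row (7,3) (7,3)
{UrCyH, UrCyT, UrCzH, UrCzT, UrLyH, UrLyT, UrLzH, UrLzT, UpCyH, UpCyT, UpCzH, UpCzT, UpLyH, UpLyT, UpLzH, UpLzT} → row (7,6) (3,0)
That's 7 distinct rows out of 32 strategies.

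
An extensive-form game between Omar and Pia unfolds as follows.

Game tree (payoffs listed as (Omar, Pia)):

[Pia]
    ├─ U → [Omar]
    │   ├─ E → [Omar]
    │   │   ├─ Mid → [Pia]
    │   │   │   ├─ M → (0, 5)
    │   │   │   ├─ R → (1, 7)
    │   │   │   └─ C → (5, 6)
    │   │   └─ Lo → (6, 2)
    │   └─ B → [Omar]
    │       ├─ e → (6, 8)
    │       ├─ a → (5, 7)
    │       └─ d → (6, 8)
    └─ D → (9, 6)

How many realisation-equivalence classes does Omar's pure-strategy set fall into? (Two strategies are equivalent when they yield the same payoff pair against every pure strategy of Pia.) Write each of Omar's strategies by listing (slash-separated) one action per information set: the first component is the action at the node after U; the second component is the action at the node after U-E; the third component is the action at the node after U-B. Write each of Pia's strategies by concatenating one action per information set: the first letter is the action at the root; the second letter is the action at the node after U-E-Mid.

Omar has 12 pure strategies: E/Mid/e, E/Mid/a, E/Mid/d, E/Lo/e, E/Lo/a, E/Lo/d, B/Mid/e, B/Mid/a, B/Mid/d, B/Lo/e, B/Lo/a, B/Lo/d. Columns: UM, UR, UC, DM, DR, DC.
{E/Mid/e, E/Mid/a, E/Mid/d} → row (0,5) (1,7) (5,6) (9,6) (9,6) (9,6)
{E/Lo/e, E/Lo/a, E/Lo/d} → row (6,2) (6,2) (6,2) (9,6) (9,6) (9,6)
{B/Mid/e, B/Mid/d, B/Lo/e, B/Lo/d} → row (6,8) (6,8) (6,8) (9,6) (9,6) (9,6)
{B/Mid/a, B/Lo/a} → row (5,7) (5,7) (5,7) (9,6) (9,6) (9,6)
That's 4 distinct rows out of 12 strategies.

4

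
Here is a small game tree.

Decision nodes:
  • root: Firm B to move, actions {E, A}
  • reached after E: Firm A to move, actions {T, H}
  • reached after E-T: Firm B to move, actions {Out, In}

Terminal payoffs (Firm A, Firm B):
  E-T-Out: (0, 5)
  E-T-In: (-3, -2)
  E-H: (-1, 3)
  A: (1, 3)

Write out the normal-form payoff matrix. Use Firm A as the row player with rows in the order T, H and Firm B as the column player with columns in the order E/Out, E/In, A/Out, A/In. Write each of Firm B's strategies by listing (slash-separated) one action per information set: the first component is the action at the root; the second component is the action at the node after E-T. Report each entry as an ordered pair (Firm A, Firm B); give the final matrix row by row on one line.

        E/Out     E/In    A/Out     A/In
   T    (0,5)  (-3,-2)    (1,3)    (1,3)
   H   (-1,3)   (-1,3)    (1,3)    (1,3)

T: (0,5) (-3,-2) (1,3) (1,3) | H: (-1,3) (-1,3) (1,3) (1,3)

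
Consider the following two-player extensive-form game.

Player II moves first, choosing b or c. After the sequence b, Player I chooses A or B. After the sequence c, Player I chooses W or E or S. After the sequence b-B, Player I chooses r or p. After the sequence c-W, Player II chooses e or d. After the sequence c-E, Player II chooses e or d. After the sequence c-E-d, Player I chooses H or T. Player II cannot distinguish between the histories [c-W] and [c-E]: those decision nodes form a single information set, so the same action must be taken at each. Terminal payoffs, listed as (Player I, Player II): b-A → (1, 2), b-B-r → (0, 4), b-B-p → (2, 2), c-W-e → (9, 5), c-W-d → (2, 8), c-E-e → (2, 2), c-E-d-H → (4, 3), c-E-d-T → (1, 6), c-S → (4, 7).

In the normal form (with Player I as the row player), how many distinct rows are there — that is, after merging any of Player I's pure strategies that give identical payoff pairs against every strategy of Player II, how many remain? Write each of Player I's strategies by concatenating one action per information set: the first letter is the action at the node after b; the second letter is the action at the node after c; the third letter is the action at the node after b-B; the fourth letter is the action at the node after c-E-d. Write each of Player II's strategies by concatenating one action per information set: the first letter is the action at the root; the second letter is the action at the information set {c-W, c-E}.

12

Player I has 24 pure strategies: AWrH, AWrT, AWpH, AWpT, AErH, AErT, AEpH, AEpT, ASrH, ASrT, ASpH, ASpT, BWrH, BWrT, BWpH, BWpT, BErH, BErT, BEpH, BEpT, BSrH, BSrT, BSpH, BSpT. Columns: be, bd, ce, cd.
{AWrH, AWrT, AWpH, AWpT} → row (1,2) (1,2) (9,5) (2,8)
{AErH, AEpH} → row (1,2) (1,2) (2,2) (4,3)
{AErT, AEpT} → row (1,2) (1,2) (2,2) (1,6)
{ASrH, ASrT, ASpH, ASpT} → row (1,2) (1,2) (4,7) (4,7)
{BWrH, BWrT} → row (0,4) (0,4) (9,5) (2,8)
{BWpH, BWpT} → row (2,2) (2,2) (9,5) (2,8)
{BErH} → row (0,4) (0,4) (2,2) (4,3)
{BErT} → row (0,4) (0,4) (2,2) (1,6)
{BEpH} → row (2,2) (2,2) (2,2) (4,3)
{BEpT} → row (2,2) (2,2) (2,2) (1,6)
{BSrH, BSrT} → row (0,4) (0,4) (4,7) (4,7)
{BSpH, BSpT} → row (2,2) (2,2) (4,7) (4,7)
That's 12 distinct rows out of 24 strategies.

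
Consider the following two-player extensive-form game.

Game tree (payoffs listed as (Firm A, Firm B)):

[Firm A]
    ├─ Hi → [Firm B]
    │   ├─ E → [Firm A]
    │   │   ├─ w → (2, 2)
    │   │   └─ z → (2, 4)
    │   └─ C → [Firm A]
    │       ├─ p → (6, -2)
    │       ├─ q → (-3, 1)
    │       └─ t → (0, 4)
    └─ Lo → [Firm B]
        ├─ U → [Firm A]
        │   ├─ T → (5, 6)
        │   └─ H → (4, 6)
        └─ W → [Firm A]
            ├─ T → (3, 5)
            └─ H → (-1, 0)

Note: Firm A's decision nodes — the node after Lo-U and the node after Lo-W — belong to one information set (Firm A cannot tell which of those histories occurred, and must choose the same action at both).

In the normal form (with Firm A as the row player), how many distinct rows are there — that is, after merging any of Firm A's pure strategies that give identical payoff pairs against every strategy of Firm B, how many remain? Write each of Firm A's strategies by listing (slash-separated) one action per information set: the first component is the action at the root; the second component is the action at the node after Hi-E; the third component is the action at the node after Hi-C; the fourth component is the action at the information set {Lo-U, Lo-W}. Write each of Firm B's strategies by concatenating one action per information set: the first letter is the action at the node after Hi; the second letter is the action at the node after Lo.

Firm A has 24 pure strategies: Hi/w/p/T, Hi/w/p/H, Hi/w/q/T, Hi/w/q/H, Hi/w/t/T, Hi/w/t/H, Hi/z/p/T, Hi/z/p/H, Hi/z/q/T, Hi/z/q/H, Hi/z/t/T, Hi/z/t/H, Lo/w/p/T, Lo/w/p/H, Lo/w/q/T, Lo/w/q/H, Lo/w/t/T, Lo/w/t/H, Lo/z/p/T, Lo/z/p/H, Lo/z/q/T, Lo/z/q/H, Lo/z/t/T, Lo/z/t/H. Columns: EU, EW, CU, CW.
{Hi/w/p/T, Hi/w/p/H} → row (2,2) (2,2) (6,-2) (6,-2)
{Hi/w/q/T, Hi/w/q/H} → row (2,2) (2,2) (-3,1) (-3,1)
{Hi/w/t/T, Hi/w/t/H} → row (2,2) (2,2) (0,4) (0,4)
{Hi/z/p/T, Hi/z/p/H} → row (2,4) (2,4) (6,-2) (6,-2)
{Hi/z/q/T, Hi/z/q/H} → row (2,4) (2,4) (-3,1) (-3,1)
{Hi/z/t/T, Hi/z/t/H} → row (2,4) (2,4) (0,4) (0,4)
{Lo/w/p/T, Lo/w/q/T, Lo/w/t/T, Lo/z/p/T, Lo/z/q/T, Lo/z/t/T} → row (5,6) (3,5) (5,6) (3,5)
{Lo/w/p/H, Lo/w/q/H, Lo/w/t/H, Lo/z/p/H, Lo/z/q/H, Lo/z/t/H} → row (4,6) (-1,0) (4,6) (-1,0)
That's 8 distinct rows out of 24 strategies.

8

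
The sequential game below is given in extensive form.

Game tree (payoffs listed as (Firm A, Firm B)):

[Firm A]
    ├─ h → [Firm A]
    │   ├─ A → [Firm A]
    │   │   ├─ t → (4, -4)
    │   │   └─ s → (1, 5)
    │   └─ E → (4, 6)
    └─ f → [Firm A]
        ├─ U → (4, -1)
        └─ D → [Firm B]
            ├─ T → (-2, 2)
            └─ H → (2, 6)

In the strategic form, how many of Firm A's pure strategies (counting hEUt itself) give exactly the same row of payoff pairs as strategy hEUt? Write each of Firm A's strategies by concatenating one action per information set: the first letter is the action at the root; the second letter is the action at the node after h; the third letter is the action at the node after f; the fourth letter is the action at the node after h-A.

4

Row for hEUt (columns T, H): (4,6) (4,6).
Under hEUt, Firm A's choice at the node after f and at the node after h-A can never be reached regardless of what Firm B does, so varying those choices leaves every outcome unchanged.
Holding the reachable choices fixed and varying the unreachable ones freely already gives 2 × 2 = 4 equivalent strategies.
No other strategy reproduces this row, so those 4 are the full class: hEUt, hEUs, hEDt, hEDs.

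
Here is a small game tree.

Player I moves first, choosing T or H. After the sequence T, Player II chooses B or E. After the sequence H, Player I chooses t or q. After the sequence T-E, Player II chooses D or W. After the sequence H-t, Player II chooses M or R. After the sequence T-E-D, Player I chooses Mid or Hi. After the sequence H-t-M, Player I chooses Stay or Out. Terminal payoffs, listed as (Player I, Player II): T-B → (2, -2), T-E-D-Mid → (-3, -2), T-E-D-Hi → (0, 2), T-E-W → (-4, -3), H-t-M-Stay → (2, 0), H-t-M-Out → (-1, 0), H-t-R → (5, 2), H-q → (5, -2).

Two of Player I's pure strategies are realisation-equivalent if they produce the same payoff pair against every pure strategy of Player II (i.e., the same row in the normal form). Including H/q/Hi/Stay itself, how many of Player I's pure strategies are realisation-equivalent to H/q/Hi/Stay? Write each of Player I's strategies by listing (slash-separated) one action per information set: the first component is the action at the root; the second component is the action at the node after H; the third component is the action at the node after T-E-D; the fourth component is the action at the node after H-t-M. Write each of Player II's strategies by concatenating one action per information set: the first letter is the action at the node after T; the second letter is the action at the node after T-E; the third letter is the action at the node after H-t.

4

Row for H/q/Hi/Stay (columns BDM, BDR, BWM, BWR, EDM, EDR, EWM, EWR): (5,-2) (5,-2) (5,-2) (5,-2) (5,-2) (5,-2) (5,-2) (5,-2).
Under H/q/Hi/Stay, Player I's choice at the node after T-E-D and at the node after H-t-M can never be reached regardless of what Player II does, so varying those choices leaves every outcome unchanged.
Holding the reachable choices fixed and varying the unreachable ones freely already gives 2 × 2 = 4 equivalent strategies.
No other strategy reproduces this row, so those 4 are the full class: H/q/Mid/Stay, H/q/Mid/Out, H/q/Hi/Stay, H/q/Hi/Out.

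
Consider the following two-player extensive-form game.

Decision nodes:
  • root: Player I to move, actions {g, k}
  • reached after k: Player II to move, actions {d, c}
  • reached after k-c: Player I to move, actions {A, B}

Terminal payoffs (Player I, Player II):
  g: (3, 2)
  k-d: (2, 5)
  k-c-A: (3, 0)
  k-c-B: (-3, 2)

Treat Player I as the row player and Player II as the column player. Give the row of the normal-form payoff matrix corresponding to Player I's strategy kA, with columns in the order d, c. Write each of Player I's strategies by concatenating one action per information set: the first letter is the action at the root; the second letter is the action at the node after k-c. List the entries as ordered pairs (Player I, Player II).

vs d: Player I plays k → Player II plays d at [k] → (2, 5)
vs c: Player I plays k → Player II plays c at [k] → Player I plays A at [k-c] → (3, 0)

(2,5) (3,0)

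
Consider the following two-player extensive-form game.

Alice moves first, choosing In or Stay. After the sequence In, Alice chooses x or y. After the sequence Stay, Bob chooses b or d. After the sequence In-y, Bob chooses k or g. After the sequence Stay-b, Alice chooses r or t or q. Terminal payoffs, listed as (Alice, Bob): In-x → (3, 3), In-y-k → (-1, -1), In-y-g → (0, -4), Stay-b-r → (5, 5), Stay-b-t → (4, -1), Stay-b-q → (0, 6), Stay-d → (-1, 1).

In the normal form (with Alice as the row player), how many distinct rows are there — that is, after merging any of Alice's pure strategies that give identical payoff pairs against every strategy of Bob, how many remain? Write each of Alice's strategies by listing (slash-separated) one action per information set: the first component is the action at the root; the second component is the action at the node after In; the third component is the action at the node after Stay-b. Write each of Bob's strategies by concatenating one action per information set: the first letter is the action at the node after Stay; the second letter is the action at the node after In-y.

5

Alice has 12 pure strategies: In/x/r, In/x/t, In/x/q, In/y/r, In/y/t, In/y/q, Stay/x/r, Stay/x/t, Stay/x/q, Stay/y/r, Stay/y/t, Stay/y/q. Columns: bk, bg, dk, dg.
{In/x/r, In/x/t, In/x/q} → row (3,3) (3,3) (3,3) (3,3)
{In/y/r, In/y/t, In/y/q} → row (-1,-1) (0,-4) (-1,-1) (0,-4)
{Stay/x/r, Stay/y/r} → row (5,5) (5,5) (-1,1) (-1,1)
{Stay/x/t, Stay/y/t} → row (4,-1) (4,-1) (-1,1) (-1,1)
{Stay/x/q, Stay/y/q} → row (0,6) (0,6) (-1,1) (-1,1)
That's 5 distinct rows out of 12 strategies.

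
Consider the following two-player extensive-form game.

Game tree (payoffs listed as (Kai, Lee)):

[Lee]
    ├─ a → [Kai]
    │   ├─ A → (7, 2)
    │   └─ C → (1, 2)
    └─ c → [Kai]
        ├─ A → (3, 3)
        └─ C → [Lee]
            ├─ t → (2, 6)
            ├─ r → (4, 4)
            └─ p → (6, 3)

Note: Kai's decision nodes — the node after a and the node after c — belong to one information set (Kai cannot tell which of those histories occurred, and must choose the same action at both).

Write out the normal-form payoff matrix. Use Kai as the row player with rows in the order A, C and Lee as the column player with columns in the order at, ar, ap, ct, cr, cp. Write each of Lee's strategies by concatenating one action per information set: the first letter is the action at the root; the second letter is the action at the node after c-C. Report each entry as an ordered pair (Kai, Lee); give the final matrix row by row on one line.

A: (7,2) (7,2) (7,2) (3,3) (3,3) (3,3) | C: (1,2) (1,2) (1,2) (2,6) (4,4) (6,3)

           at       ar       ap       ct       cr       cp
   A    (7,2)    (7,2)    (7,2)    (3,3)    (3,3)    (3,3)
   C    (1,2)    (1,2)    (1,2)    (2,6)    (4,4)    (6,3)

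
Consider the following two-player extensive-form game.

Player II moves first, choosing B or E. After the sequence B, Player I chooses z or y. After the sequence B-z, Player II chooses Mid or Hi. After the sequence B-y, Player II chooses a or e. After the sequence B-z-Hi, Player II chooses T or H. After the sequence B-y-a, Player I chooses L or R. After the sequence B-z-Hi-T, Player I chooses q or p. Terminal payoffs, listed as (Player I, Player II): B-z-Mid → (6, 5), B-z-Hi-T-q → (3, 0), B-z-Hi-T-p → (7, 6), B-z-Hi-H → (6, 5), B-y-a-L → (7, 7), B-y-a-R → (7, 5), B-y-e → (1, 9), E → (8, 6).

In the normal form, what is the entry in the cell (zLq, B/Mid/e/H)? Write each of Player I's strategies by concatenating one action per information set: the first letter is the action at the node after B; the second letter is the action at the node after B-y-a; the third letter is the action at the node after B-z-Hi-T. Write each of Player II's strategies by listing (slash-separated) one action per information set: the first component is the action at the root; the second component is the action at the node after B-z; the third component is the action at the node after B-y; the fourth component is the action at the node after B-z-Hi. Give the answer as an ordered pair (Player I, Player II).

(6, 5)

Trace the play path from the root:
  Player II plays B
  Player I plays z at [B]
  Player II plays Mid at [B-z]
→ terminal payoff (6, 5).
(Player I's choice at the node after B-y-a is never reached on this path, so it doesn't affect the outcome.)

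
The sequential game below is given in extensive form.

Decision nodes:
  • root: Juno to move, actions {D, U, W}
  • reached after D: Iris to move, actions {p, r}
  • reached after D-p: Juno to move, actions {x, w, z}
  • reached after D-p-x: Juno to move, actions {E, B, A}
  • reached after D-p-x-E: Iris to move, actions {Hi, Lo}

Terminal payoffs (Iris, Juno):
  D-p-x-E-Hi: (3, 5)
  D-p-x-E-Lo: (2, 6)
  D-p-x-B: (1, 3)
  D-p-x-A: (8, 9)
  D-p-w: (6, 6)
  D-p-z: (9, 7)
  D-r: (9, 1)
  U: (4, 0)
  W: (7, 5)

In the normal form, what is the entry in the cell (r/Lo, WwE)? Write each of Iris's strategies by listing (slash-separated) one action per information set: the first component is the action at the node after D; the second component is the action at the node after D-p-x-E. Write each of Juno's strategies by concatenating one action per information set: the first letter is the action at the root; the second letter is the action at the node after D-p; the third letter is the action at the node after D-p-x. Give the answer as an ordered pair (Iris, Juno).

(7, 5)

Trace the play path from the root:
  Juno plays W
→ terminal payoff (7, 5).
(Iris's choice at the node after D is never reached on this path, so it doesn't affect the outcome.)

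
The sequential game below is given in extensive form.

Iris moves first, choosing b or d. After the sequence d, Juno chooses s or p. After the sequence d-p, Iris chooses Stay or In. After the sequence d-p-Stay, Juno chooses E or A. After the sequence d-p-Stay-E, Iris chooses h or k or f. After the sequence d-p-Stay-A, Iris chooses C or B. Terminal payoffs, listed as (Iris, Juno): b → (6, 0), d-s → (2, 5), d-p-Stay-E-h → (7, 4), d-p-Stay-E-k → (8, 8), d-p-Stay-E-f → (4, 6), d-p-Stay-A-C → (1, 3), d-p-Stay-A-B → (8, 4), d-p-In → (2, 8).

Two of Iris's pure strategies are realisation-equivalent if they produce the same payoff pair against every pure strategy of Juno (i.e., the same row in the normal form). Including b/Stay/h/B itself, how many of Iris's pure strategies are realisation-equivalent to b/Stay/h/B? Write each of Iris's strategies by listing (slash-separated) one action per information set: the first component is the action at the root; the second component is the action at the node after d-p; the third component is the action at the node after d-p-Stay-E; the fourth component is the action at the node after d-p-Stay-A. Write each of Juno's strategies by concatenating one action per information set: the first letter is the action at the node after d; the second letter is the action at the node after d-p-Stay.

12

Row for b/Stay/h/B (columns sE, sA, pE, pA): (6,0) (6,0) (6,0) (6,0).
Under b/Stay/h/B, Iris's choice at the node after d-p and at the node after d-p-Stay-E and at the node after d-p-Stay-A can never be reached regardless of what Juno does, so varying those choices leaves every outcome unchanged.
Holding the reachable choices fixed and varying the unreachable ones freely already gives 2 × 3 × 2 = 12 equivalent strategies.
No other strategy reproduces this row, so those 12 are the full class: b/Stay/h/C, b/Stay/h/B, b/Stay/k/C, b/Stay/k/B, b/Stay/f/C, b/Stay/f/B, b/In/h/C, b/In/h/B, b/In/k/C, b/In/k/B, b/In/f/C, b/In/f/B.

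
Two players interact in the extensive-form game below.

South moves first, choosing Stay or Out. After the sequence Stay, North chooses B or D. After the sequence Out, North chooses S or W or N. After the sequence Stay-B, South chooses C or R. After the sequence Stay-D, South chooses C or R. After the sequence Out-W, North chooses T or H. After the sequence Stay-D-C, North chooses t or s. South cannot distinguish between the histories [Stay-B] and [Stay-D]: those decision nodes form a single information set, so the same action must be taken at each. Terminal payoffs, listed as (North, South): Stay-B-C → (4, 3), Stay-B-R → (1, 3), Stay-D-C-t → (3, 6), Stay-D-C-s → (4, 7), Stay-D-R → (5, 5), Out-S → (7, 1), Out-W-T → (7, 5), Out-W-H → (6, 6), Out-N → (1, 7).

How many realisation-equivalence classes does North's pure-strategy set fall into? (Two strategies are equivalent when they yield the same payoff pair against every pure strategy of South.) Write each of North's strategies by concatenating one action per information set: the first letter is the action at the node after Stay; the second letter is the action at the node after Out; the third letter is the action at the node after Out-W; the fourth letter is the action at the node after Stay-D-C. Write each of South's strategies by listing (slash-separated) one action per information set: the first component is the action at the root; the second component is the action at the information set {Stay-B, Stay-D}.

North has 24 pure strategies: BSTt, BSTs, BSHt, BSHs, BWTt, BWTs, BWHt, BWHs, BNTt, BNTs, BNHt, BNHs, DSTt, DSTs, DSHt, DSHs, DWTt, DWTs, DWHt, DWHs, DNTt, DNTs, DNHt, DNHs. Columns: Stay/C, Stay/R, Out/C, Out/R.
{BSTt, BSTs, BSHt, BSHs} → row (4,3) (1,3) (7,1) (7,1)
{BWTt, BWTs} → row (4,3) (1,3) (7,5) (7,5)
{BWHt, BWHs} → row (4,3) (1,3) (6,6) (6,6)
{BNTt, BNTs, BNHt, BNHs} → row (4,3) (1,3) (1,7) (1,7)
{DSTt, DSHt} → row (3,6) (5,5) (7,1) (7,1)
{DSTs, DSHs} → row (4,7) (5,5) (7,1) (7,1)
{DWTt} → row (3,6) (5,5) (7,5) (7,5)
{DWTs} → row (4,7) (5,5) (7,5) (7,5)
{DWHt} → row (3,6) (5,5) (6,6) (6,6)
{DWHs} → row (4,7) (5,5) (6,6) (6,6)
{DNTt, DNHt} → row (3,6) (5,5) (1,7) (1,7)
{DNTs, DNHs} → row (4,7) (5,5) (1,7) (1,7)
That's 12 distinct rows out of 24 strategies.

12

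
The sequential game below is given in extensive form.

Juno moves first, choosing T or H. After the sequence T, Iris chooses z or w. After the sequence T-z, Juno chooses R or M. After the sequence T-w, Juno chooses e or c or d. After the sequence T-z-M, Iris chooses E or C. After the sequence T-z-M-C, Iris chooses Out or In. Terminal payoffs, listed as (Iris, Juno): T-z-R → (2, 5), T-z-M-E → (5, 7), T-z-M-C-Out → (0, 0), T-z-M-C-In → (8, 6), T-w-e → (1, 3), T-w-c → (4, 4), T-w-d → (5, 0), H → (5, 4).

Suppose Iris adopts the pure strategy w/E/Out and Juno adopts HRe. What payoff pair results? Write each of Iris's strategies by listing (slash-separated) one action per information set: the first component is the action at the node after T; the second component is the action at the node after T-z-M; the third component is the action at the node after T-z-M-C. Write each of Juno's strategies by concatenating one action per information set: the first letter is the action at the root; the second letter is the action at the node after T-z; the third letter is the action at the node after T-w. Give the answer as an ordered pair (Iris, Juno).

Trace the play path from the root:
  Juno plays H
→ terminal payoff (5, 4).
(Iris's choice at the node after T is never reached on this path, so it doesn't affect the outcome.)

(5, 4)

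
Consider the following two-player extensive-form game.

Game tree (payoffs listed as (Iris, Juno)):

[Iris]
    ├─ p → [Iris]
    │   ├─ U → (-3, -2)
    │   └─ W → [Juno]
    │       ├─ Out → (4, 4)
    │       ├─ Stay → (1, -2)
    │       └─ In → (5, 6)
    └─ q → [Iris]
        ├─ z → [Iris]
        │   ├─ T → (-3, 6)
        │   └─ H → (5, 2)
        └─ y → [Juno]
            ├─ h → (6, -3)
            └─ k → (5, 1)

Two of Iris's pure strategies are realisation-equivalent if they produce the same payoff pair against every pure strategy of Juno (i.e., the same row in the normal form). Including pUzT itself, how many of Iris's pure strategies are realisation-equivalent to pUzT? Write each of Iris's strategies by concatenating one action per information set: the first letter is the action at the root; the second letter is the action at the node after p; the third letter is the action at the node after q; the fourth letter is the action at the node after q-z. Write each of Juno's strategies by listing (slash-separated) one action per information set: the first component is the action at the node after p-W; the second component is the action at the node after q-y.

Row for pUzT (columns Out/h, Out/k, Stay/h, Stay/k, In/h, In/k): (-3,-2) (-3,-2) (-3,-2) (-3,-2) (-3,-2) (-3,-2).
Under pUzT, Iris's choice at the node after q and at the node after q-z can never be reached regardless of what Juno does, so varying those choices leaves every outcome unchanged.
Holding the reachable choices fixed and varying the unreachable ones freely already gives 2 × 2 = 4 equivalent strategies.
No other strategy reproduces this row, so those 4 are the full class: pUzT, pUzH, pUyT, pUyH.

4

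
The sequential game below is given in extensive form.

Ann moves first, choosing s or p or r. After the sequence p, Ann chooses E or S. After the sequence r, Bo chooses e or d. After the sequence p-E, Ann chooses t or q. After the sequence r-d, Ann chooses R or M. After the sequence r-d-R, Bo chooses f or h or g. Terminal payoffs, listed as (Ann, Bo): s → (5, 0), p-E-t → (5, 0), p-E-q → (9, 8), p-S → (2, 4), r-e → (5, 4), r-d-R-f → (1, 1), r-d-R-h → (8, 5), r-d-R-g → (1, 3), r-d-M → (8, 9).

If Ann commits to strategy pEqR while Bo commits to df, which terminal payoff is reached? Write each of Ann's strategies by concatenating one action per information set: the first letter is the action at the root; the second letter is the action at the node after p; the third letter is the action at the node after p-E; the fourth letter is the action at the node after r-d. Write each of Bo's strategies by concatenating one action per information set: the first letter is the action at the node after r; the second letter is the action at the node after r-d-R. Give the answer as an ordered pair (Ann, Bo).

(9, 8)

Trace the play path from the root:
  Ann plays p
  Ann plays E at [p]
  Ann plays q at [p-E]
→ terminal payoff (9, 8).
(Ann's choice at the node after r-d is never reached on this path, so it doesn't affect the outcome.)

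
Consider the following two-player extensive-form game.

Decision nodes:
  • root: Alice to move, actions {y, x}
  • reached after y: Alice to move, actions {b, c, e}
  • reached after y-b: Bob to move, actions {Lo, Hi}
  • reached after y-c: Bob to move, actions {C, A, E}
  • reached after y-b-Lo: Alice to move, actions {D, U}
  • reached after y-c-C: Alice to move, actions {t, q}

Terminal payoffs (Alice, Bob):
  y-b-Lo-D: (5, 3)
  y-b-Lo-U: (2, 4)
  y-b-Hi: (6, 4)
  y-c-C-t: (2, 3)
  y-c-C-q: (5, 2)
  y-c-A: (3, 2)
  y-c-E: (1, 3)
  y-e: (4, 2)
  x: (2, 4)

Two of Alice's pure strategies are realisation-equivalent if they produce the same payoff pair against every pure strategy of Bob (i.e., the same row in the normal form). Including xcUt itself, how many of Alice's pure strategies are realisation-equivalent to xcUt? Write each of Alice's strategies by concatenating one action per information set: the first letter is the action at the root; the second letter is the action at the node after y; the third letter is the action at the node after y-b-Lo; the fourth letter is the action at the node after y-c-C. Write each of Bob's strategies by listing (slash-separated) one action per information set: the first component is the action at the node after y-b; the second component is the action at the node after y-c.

12

Row for xcUt (columns Lo/C, Lo/A, Lo/E, Hi/C, Hi/A, Hi/E): (2,4) (2,4) (2,4) (2,4) (2,4) (2,4).
Under xcUt, Alice's choice at the node after y and at the node after y-b-Lo and at the node after y-c-C can never be reached regardless of what Bob does, so varying those choices leaves every outcome unchanged.
Holding the reachable choices fixed and varying the unreachable ones freely already gives 3 × 2 × 2 = 12 equivalent strategies.
No other strategy reproduces this row, so those 12 are the full class: xbDt, xbDq, xbUt, xbUq, xcDt, xcDq, xcUt, xcUq, xeDt, xeDq, xeUt, xeUq.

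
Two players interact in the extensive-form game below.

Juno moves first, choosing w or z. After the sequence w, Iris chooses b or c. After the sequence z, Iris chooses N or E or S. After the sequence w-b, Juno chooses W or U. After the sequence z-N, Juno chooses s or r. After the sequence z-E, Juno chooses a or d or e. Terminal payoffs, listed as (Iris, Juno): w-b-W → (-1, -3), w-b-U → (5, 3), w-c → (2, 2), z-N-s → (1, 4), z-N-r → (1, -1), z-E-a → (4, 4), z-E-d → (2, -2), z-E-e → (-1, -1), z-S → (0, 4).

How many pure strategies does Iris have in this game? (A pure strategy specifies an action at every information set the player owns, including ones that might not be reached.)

Iris owns the node after w with actions {b, c} — two choices.
Iris owns the node after z with actions {N, E, S} — three choices.
A pure strategy fixes one action at each information set independently, so the count is the product 2 × 3 = 6.

6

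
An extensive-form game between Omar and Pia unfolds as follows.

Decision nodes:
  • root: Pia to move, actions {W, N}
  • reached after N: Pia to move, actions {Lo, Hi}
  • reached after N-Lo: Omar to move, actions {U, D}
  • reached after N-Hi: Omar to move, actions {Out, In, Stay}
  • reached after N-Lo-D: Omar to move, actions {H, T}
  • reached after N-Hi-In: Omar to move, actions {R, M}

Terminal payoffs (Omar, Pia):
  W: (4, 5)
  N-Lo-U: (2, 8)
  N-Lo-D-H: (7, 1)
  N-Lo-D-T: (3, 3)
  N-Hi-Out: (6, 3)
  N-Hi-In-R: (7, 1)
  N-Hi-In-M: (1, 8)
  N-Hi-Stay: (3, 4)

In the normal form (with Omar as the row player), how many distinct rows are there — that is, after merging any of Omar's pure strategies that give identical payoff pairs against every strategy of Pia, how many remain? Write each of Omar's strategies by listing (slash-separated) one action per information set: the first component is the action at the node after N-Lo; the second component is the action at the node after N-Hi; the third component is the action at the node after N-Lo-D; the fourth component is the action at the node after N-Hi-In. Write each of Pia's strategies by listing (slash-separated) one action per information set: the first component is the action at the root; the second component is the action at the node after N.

12

Omar has 24 pure strategies: U/Out/H/R, U/Out/H/M, U/Out/T/R, U/Out/T/M, U/In/H/R, U/In/H/M, U/In/T/R, U/In/T/M, U/Stay/H/R, U/Stay/H/M, U/Stay/T/R, U/Stay/T/M, D/Out/H/R, D/Out/H/M, D/Out/T/R, D/Out/T/M, D/In/H/R, D/In/H/M, D/In/T/R, D/In/T/M, D/Stay/H/R, D/Stay/H/M, D/Stay/T/R, D/Stay/T/M. Columns: W/Lo, W/Hi, N/Lo, N/Hi.
{U/Out/H/R, U/Out/H/M, U/Out/T/R, U/Out/T/M} → row (4,5) (4,5) (2,8) (6,3)
{U/In/H/R, U/In/T/R} → row (4,5) (4,5) (2,8) (7,1)
{U/In/H/M, U/In/T/M} → row (4,5) (4,5) (2,8) (1,8)
{U/Stay/H/R, U/Stay/H/M, U/Stay/T/R, U/Stay/T/M} → row (4,5) (4,5) (2,8) (3,4)
{D/Out/H/R, D/Out/H/M} → row (4,5) (4,5) (7,1) (6,3)
{D/Out/T/R, D/Out/T/M} → row (4,5) (4,5) (3,3) (6,3)
{D/In/H/R} → row (4,5) (4,5) (7,1) (7,1)
{D/In/H/M} → row (4,5) (4,5) (7,1) (1,8)
{D/In/T/R} → row (4,5) (4,5) (3,3) (7,1)
{D/In/T/M} → row (4,5) (4,5) (3,3) (1,8)
{D/Stay/H/R, D/Stay/H/M} → row (4,5) (4,5) (7,1) (3,4)
{D/Stay/T/R, D/Stay/T/M} → row (4,5) (4,5) (3,3) (3,4)
That's 12 distinct rows out of 24 strategies.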